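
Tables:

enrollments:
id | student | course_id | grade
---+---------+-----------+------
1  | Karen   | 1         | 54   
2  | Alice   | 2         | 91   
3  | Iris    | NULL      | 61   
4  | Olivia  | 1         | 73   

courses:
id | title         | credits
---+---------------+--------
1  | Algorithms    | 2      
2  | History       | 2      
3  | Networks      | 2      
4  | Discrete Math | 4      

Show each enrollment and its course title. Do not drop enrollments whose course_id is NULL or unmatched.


LEFT JOIN keeps every row from enrollments (the left table); where course_id has no match in courses, the course columns become NULL. Walk through each enrollment:
  - enrollment 1 (Karen): course_id=1 -> matches Algorithms
  - enrollment 2 (Alice): course_id=2 -> matches History
  - enrollment 3 (Iris): course_id=NULL, no match -> kept with NULL
  - enrollment 4 (Olivia): course_id=1 -> matches Algorithms
All 4 rows appear; 1 has NULL course.

SQL:
SELECT a.student, b.title AS course
FROM enrollments a
LEFT JOIN courses b ON a.course_id = b.id

Result:
student | course    
--------+-----------
Karen   | Algorithms
Alice   | History   
Iris    | NULL      
Olivia  | Algorithms


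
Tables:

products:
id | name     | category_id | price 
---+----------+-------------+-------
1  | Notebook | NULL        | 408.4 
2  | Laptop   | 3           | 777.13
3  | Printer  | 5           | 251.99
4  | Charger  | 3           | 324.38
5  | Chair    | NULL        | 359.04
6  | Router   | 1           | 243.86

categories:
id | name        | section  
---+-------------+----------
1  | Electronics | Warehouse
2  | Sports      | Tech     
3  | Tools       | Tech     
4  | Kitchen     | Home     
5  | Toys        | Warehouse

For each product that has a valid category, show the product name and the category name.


INNER JOIN keeps only products rows whose category_id matches an id in categories. Walk through each product:
  - product 1 (Notebook): category_id=NULL, no match -> dropped
  - product 2 (Laptop): category_id=3 -> matches Tools
  - product 3 (Printer): category_id=5 -> matches Toys
  - product 4 (Charger): category_id=3 -> matches Tools
  - product 5 (Chair): category_id=NULL, no match -> dropped
  - product 6 (Router): category_id=1 -> matches Electronics
So 2 of 6 rows are dropped.

SQL:
SELECT a.name, b.name AS category
FROM products a
INNER JOIN categories b ON a.category_id = b.id

Result:
name    | category   
--------+------------
Laptop  | Tools      
Printer | Toys       
Charger | Tools      
Router  | Electronics


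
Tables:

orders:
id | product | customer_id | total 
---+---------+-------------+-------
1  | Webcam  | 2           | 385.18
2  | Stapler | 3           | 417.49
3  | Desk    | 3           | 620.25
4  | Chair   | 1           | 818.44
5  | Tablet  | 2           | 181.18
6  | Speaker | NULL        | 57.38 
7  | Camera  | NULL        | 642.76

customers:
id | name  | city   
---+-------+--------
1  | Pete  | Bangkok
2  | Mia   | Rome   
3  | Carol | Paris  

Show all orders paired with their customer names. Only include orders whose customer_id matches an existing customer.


INNER JOIN keeps only orders rows whose customer_id matches an id in customers. Walk through each order:
  - order 1 (Webcam): customer_id=2 -> matches Mia
  - order 2 (Stapler): customer_id=3 -> matches Carol
  - order 3 (Desk): customer_id=3 -> matches Carol
  - order 4 (Chair): customer_id=1 -> matches Pete
  - order 5 (Tablet): customer_id=2 -> matches Mia
  - order 6 (Speaker): customer_id=NULL, no match -> dropped
  - order 7 (Camera): customer_id=NULL, no match -> dropped
So 2 of 7 rows are dropped.

SQL:
SELECT a.product, b.name AS customer
FROM orders a
INNER JOIN customers b ON a.customer_id = b.id

Result:
product | customer
--------+---------
Webcam  | Mia     
Stapler | Carol   
Desk    | Carol   
Chair   | Pete    
Tablet  | Mia     


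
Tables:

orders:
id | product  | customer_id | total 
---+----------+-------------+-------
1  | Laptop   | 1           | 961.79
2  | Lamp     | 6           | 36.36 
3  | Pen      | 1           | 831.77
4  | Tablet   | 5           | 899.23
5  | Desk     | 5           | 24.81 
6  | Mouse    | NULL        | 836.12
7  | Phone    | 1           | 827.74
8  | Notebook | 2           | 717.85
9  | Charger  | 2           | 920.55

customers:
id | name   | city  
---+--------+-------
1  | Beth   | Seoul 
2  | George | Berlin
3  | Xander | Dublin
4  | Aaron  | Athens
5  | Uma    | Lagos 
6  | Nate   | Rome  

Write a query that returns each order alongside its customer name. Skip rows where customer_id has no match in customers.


INNER JOIN keeps only orders rows whose customer_id matches an id in customers. Walk through each order:
  - order 1 (Laptop): customer_id=1 -> matches Beth
  - order 2 (Lamp): customer_id=6 -> matches Nate
  - order 3 (Pen): customer_id=1 -> matches Beth
  - order 4 (Tablet): customer_id=5 -> matches Uma
  - order 5 (Desk): customer_id=5 -> matches Uma
  - order 6 (Mouse): customer_id=NULL, no match -> dropped
  - order 7 (Phone): customer_id=1 -> matches Beth
  - order 8 (Notebook): customer_id=2 -> matches George
  - order 9 (Charger): customer_id=2 -> matches George
So 1 of 9 rows is dropped.

SQL:
SELECT a.product, b.name AS customer
FROM orders a
INNER JOIN customers b ON a.customer_id = b.id

Result:
product  | customer
---------+---------
Laptop   | Beth    
Lamp     | Nate    
Pen      | Beth    
Tablet   | Uma     
Desk     | Uma     
Phone    | Beth    
Notebook | George  
Charger  | George  


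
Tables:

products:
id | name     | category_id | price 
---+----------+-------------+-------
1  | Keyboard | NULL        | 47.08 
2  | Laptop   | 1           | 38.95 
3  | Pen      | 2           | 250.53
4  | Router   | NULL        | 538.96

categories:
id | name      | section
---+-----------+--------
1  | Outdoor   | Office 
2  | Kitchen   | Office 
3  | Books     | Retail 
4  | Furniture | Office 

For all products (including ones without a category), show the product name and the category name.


LEFT JOIN keeps every row from products (the left table); where category_id has no match in categories, the category columns become NULL. Walk through each product:
  - product 1 (Keyboard): category_id=NULL, no match -> kept with NULL
  - product 2 (Laptop): category_id=1 -> matches Outdoor
  - product 3 (Pen): category_id=2 -> matches Kitchen
  - product 4 (Router): category_id=NULL, no match -> kept with NULL
All 4 rows appear; 2 have NULL category.

SQL:
SELECT a.name, b.name AS category
FROM products a
LEFT JOIN categories b ON a.category_id = b.id

Result:
name     | category
---------+---------
Keyboard | NULL    
Laptop   | Outdoor 
Pen      | Kitchen 
Router   | NULL    


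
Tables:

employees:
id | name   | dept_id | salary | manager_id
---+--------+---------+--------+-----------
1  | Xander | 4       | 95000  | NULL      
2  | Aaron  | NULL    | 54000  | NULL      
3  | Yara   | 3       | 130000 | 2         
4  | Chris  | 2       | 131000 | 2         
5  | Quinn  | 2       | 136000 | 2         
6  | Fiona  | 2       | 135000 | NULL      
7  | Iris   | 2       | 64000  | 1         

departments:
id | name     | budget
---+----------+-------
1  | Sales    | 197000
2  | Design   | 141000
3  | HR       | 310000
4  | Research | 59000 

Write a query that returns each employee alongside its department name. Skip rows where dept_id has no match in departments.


INNER JOIN keeps only employees rows whose dept_id matches an id in departments. Walk through each employee:
  - employee 1 (Xander): dept_id=4 -> matches Research
  - employee 2 (Aaron): dept_id=NULL, no match -> dropped
  - employee 3 (Yara): dept_id=3 -> matches HR
  - employee 4 (Chris): dept_id=2 -> matches Design
  - employee 5 (Quinn): dept_id=2 -> matches Design
  - employee 6 (Fiona): dept_id=2 -> matches Design
  - employee 7 (Iris): dept_id=2 -> matches Design
So 1 of 7 rows is dropped.

SQL:
SELECT a.name, b.name AS department
FROM employees a
INNER JOIN departments b ON a.dept_id = b.id

Result:
name   | department
-------+-----------
Xander | Research  
Yara   | HR        
Chris  | Design    
Quinn  | Design    
Fiona  | Design    
Iris   | Design    


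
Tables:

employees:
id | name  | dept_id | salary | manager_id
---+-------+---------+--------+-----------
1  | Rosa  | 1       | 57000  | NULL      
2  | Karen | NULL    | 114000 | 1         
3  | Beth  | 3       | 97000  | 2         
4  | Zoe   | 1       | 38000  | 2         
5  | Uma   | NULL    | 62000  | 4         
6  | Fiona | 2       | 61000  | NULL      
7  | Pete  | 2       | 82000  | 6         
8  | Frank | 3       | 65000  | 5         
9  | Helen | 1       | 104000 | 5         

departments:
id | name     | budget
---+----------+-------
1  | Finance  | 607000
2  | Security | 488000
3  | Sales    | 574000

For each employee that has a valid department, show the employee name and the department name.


INNER JOIN keeps only employees rows whose dept_id matches an id in departments. Walk through each employee:
  - employee 1 (Rosa): dept_id=1 -> matches Finance
  - employee 2 (Karen): dept_id=NULL, no match -> dropped
  - employee 3 (Beth): dept_id=3 -> matches Sales
  - employee 4 (Zoe): dept_id=1 -> matches Finance
  - employee 5 (Uma): dept_id=NULL, no match -> dropped
  - employee 6 (Fiona): dept_id=2 -> matches Security
  - employee 7 (Pete): dept_id=2 -> matches Security
  - employee 8 (Frank): dept_id=3 -> matches Sales
  - employee 9 (Helen): dept_id=1 -> matches Finance
So 2 of 9 rows are dropped.

SQL:
SELECT a.name, b.name AS department
FROM employees a
INNER JOIN departments b ON a.dept_id = b.id

Result:
name  | department
------+-----------
Rosa  | Finance   
Beth  | Sales     
Zoe   | Finance   
Fiona | Security  
Pete  | Security  
Frank | Sales     
Helen | Finance   


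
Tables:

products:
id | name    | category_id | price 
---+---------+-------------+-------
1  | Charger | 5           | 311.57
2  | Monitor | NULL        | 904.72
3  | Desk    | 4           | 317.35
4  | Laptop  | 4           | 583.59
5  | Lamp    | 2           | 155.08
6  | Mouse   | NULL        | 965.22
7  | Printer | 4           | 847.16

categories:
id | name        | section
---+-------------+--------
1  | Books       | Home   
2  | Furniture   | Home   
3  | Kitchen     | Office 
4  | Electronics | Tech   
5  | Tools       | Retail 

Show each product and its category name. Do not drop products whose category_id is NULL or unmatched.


LEFT JOIN keeps every row from products (the left table); where category_id has no match in categories, the category columns become NULL. Walk through each product:
  - product 1 (Charger): category_id=5 -> matches Tools
  - product 2 (Monitor): category_id=NULL, no match -> kept with NULL
  - product 3 (Desk): category_id=4 -> matches Electronics
  - product 4 (Laptop): category_id=4 -> matches Electronics
  - product 5 (Lamp): category_id=2 -> matches Furniture
  - product 6 (Mouse): category_id=NULL, no match -> kept with NULL
  - product 7 (Printer): category_id=4 -> matches Electronics
All 7 rows appear; 2 have NULL category.

SQL:
SELECT a.name, b.name AS category
FROM products a
LEFT JOIN categories b ON a.category_id = b.id

Result:
name    | category   
--------+------------
Charger | Tools      
Monitor | NULL       
Desk    | Electronics
Laptop  | Electronics
Lamp    | Furniture  
Mouse   | NULL       
Printer | Electronics


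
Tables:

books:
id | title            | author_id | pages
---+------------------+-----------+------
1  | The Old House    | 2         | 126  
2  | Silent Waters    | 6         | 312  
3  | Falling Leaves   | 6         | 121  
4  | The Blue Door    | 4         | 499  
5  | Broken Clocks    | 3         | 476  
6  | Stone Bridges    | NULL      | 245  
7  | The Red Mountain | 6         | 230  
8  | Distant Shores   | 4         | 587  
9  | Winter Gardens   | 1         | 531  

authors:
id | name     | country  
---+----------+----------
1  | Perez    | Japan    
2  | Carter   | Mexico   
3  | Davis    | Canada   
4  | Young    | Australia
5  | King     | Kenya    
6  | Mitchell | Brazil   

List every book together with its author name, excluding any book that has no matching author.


INNER JOIN keeps only books rows whose author_id matches an id in authors. Walk through each book:
  - book 1 (The Old House): author_id=2 -> matches Carter
  - book 2 (Silent Waters): author_id=6 -> matches Mitchell
  - book 3 (Falling Leaves): author_id=6 -> matches Mitchell
  - book 4 (The Blue Door): author_id=4 -> matches Young
  - book 5 (Broken Clocks): author_id=3 -> matches Davis
  - book 6 (Stone Bridges): author_id=NULL, no match -> dropped
  - book 7 (The Red Mountain): author_id=6 -> matches Mitchell
  - book 8 (Distant Shores): author_id=4 -> matches Young
  - book 9 (Winter Gardens): author_id=1 -> matches Perez
So 1 of 9 rows is dropped.

SQL:
SELECT a.title, b.name AS author
FROM books a
INNER JOIN authors b ON a.author_id = b.id

Result:
title            | author  
-----------------+---------
The Old House    | Carter  
Silent Waters    | Mitchell
Falling Leaves   | Mitchell
The Blue Door    | Young   
Broken Clocks    | Davis   
The Red Mountain | Mitchell
Distant Shores   | Young   
Winter Gardens   | Perez   


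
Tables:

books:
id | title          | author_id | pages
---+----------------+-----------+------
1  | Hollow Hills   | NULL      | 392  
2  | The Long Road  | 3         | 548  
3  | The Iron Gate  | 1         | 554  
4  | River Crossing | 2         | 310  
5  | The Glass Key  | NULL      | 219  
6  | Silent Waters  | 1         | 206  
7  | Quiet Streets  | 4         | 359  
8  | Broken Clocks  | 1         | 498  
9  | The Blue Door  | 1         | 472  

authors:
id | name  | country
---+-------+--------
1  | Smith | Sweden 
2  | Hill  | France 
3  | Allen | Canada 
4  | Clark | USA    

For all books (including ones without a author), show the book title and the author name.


LEFT JOIN keeps every row from books (the left table); where author_id has no match in authors, the author columns become NULL. Walk through each book:
  - book 1 (Hollow Hills): author_id=NULL, no match -> kept with NULL
  - book 2 (The Long Road): author_id=3 -> matches Allen
  - book 3 (The Iron Gate): author_id=1 -> matches Smith
  - book 4 (River Crossing): author_id=2 -> matches Hill
  - book 5 (The Glass Key): author_id=NULL, no match -> kept with NULL
  - book 6 (Silent Waters): author_id=1 -> matches Smith
  - book 7 (Quiet Streets): author_id=4 -> matches Clark
  - book 8 (Broken Clocks): author_id=1 -> matches Smith
  - book 9 (The Blue Door): author_id=1 -> matches Smith
All 9 rows appear; 2 have NULL author.

SQL:
SELECT a.title, b.name AS author
FROM books a
LEFT JOIN authors b ON a.author_id = b.id

Result:
title          | author
---------------+-------
Hollow Hills   | NULL  
The Long Road  | Allen 
The Iron Gate  | Smith 
River Crossing | Hill  
The Glass Key  | NULL  
Silent Waters  | Smith 
Quiet Streets  | Clark 
Broken Clocks  | Smith 
The Blue Door  | Smith 


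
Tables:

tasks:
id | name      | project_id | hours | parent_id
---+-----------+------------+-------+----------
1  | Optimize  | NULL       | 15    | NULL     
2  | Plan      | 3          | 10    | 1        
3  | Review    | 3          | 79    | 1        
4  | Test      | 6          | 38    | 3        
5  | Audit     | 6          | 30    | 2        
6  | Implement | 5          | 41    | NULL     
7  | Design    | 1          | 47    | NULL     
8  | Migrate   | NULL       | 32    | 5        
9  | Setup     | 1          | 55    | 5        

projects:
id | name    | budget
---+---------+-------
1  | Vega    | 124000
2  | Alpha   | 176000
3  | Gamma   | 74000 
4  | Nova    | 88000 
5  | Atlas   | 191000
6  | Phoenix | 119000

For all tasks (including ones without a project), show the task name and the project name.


LEFT JOIN keeps every row from tasks (the left table); where project_id has no match in projects, the project columns become NULL. Walk through each task:
  - task 1 (Optimize): project_id=NULL, no match -> kept with NULL
  - task 2 (Plan): project_id=3 -> matches Gamma
  - task 3 (Review): project_id=3 -> matches Gamma
  - task 4 (Test): project_id=6 -> matches Phoenix
  - task 5 (Audit): project_id=6 -> matches Phoenix
  - task 6 (Implement): project_id=5 -> matches Atlas
  - task 7 (Design): project_id=1 -> matches Vega
  - task 8 (Migrate): project_id=NULL, no match -> kept with NULL
  - task 9 (Setup): project_id=1 -> matches Vega
All 9 rows appear; 2 have NULL project.

SQL:
SELECT a.name, b.name AS project
FROM tasks a
LEFT JOIN projects b ON a.project_id = b.id

Result:
name      | project
----------+--------
Optimize  | NULL   
Plan      | Gamma  
Review    | Gamma  
Test      | Phoenix
Audit     | Phoenix
Implement | Atlas  
Design    | Vega   
Migrate   | NULL   
Setup     | Vega   


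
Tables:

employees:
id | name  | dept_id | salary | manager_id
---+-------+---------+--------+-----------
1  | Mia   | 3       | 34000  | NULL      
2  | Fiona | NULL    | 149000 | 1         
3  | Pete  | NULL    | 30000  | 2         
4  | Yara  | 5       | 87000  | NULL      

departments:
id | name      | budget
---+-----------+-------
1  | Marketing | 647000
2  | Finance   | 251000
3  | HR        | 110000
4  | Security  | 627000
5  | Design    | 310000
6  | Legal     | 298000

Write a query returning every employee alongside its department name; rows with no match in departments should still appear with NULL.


LEFT JOIN keeps every row from employees (the left table); where dept_id has no match in departments, the department columns become NULL. Walk through each employee:
  - employee 1 (Mia): dept_id=3 -> matches HR
  - employee 2 (Fiona): dept_id=NULL, no match -> kept with NULL
  - employee 3 (Pete): dept_id=NULL, no match -> kept with NULL
  - employee 4 (Yara): dept_id=5 -> matches Design
All 4 rows appear; 2 have NULL department.

SQL:
SELECT a.name, b.name AS department
FROM employees a
LEFT JOIN departments b ON a.dept_id = b.id

Result:
name  | department
------+-----------
Mia   | HR        
Fiona | NULL      
Pete  | NULL      
Yara  | Design    


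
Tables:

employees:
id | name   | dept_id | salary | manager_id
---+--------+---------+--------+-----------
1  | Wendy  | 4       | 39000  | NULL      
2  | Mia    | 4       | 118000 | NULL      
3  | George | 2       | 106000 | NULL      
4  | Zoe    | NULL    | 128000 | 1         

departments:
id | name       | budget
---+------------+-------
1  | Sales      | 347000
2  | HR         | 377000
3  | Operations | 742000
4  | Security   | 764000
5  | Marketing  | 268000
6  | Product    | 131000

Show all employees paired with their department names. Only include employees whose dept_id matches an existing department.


INNER JOIN keeps only employees rows whose dept_id matches an id in departments. Walk through each employee:
  - employee 1 (Wendy): dept_id=4 -> matches Security
  - employee 2 (Mia): dept_id=4 -> matches Security
  - employee 3 (George): dept_id=2 -> matches HR
  - employee 4 (Zoe): dept_id=NULL, no match -> dropped
So 1 of 4 rows is dropped.

SQL:
SELECT a.name, b.name AS department
FROM employees a
INNER JOIN departments b ON a.dept_id = b.id

Result:
name   | department
-------+-----------
Wendy  | Security  
Mia    | Security  
George | HR        


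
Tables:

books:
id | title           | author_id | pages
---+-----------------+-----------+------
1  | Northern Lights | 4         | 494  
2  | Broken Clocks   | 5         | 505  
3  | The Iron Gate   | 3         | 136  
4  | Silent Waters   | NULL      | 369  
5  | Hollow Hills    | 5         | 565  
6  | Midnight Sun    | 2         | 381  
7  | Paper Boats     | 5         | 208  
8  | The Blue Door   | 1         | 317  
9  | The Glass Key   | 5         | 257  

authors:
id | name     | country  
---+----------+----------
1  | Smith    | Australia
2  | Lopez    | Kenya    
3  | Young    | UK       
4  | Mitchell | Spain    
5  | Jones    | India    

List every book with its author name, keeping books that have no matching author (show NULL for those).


LEFT JOIN keeps every row from books (the left table); where author_id has no match in authors, the author columns become NULL. Walk through each book:
  - book 1 (Northern Lights): author_id=4 -> matches Mitchell
  - book 2 (Broken Clocks): author_id=5 -> matches Jones
  - book 3 (The Iron Gate): author_id=3 -> matches Young
  - book 4 (Silent Waters): author_id=NULL, no match -> kept with NULL
  - book 5 (Hollow Hills): author_id=5 -> matches Jones
  - book 6 (Midnight Sun): author_id=2 -> matches Lopez
  - book 7 (Paper Boats): author_id=5 -> matches Jones
  - book 8 (The Blue Door): author_id=1 -> matches Smith
  - book 9 (The Glass Key): author_id=5 -> matches Jones
All 9 rows appear; 1 has NULL author.

SQL:
SELECT a.title, b.name AS author
FROM books a
LEFT JOIN authors b ON a.author_id = b.id

Result:
title           | author  
----------------+---------
Northern Lights | Mitchell
Broken Clocks   | Jones   
The Iron Gate   | Young   
Silent Waters   | NULL    
Hollow Hills    | Jones   
Midnight Sun    | Lopez   
Paper Boats     | Jones   
The Blue Door   | Smith   
The Glass Key   | Jones   


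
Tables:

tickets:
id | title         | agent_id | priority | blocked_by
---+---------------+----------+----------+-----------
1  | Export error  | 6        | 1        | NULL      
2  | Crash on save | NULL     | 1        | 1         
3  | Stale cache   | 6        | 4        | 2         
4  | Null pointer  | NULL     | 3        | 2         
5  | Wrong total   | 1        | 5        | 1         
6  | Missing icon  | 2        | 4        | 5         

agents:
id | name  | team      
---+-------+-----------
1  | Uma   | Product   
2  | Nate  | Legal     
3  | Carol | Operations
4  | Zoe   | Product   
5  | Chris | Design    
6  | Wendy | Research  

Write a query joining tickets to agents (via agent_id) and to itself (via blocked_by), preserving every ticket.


Two LEFT JOINs from the same base table tickets: one to agents via agent_id, one to tickets itself via blocked_by. Both are LEFT so every ticket is preserved.
Match against agents:
  - ticket 1 (Export error): agent_id=6 -> matches Wendy
  - ticket 2 (Crash on save): agent_id=NULL, no match -> kept with NULL
  - ticket 3 (Stale cache): agent_id=6 -> matches Wendy
  - ticket 4 (Null pointer): agent_id=NULL, no match -> kept with NULL
  - ticket 5 (Wrong total): agent_id=1 -> matches Uma
  - ticket 6 (Missing icon): agent_id=2 -> matches Nate
Match against tickets (self):
  - ticket 1 (Export error): blocked_by=NULL -> NULL
  - ticket 2 (Crash on save): blocked_by=1 -> Export error
  - ticket 3 (Stale cache): blocked_by=2 -> Crash on save
  - ticket 4 (Null pointer): blocked_by=2 -> Crash on save
  - ticket 5 (Wrong total): blocked_by=1 -> Export error
  - ticket 6 (Missing icon): blocked_by=5 -> Wrong total

SQL:
SELECT a.title, b.name AS agent, c.title AS blocked_by
FROM tickets a
LEFT JOIN agents b ON a.agent_id = b.id
LEFT JOIN tickets c ON a.blocked_by = c.id

Result:
title         | agent | blocked_by   
--------------+-------+--------------
Export error  | Wendy | NULL         
Crash on save | NULL  | Export error 
Stale cache   | Wendy | Crash on save
Null pointer  | NULL  | Crash on save
Wrong total   | Uma   | Export error 
Missing icon  | Nate  | Wrong total  


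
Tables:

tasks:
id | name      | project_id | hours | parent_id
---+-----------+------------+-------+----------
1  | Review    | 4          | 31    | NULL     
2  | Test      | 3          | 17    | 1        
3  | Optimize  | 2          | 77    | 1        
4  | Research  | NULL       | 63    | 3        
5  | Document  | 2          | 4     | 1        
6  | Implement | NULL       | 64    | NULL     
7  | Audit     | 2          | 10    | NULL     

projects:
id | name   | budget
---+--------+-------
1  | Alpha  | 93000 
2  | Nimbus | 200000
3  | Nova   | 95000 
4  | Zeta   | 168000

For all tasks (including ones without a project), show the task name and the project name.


LEFT JOIN keeps every row from tasks (the left table); where project_id has no match in projects, the project columns become NULL. Walk through each task:
  - task 1 (Review): project_id=4 -> matches Zeta
  - task 2 (Test): project_id=3 -> matches Nova
  - task 3 (Optimize): project_id=2 -> matches Nimbus
  - task 4 (Research): project_id=NULL, no match -> kept with NULL
  - task 5 (Document): project_id=2 -> matches Nimbus
  - task 6 (Implement): project_id=NULL, no match -> kept with NULL
  - task 7 (Audit): project_id=2 -> matches Nimbus
All 7 rows appear; 2 have NULL project.

SQL:
SELECT a.name, b.name AS project
FROM tasks a
LEFT JOIN projects b ON a.project_id = b.id

Result:
name      | project
----------+--------
Review    | Zeta   
Test      | Nova   
Optimize  | Nimbus 
Research  | NULL   
Document  | Nimbus 
Implement | NULL   
Audit     | Nimbus 


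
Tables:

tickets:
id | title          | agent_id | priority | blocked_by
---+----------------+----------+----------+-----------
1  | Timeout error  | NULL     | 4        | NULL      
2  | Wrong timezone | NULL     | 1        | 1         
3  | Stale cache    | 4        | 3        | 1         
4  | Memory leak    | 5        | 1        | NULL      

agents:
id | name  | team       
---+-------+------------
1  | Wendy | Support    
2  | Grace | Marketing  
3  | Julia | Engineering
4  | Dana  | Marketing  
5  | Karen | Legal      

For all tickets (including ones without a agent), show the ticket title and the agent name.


LEFT JOIN keeps every row from tickets (the left table); where agent_id has no match in agents, the agent columns become NULL. Walk through each ticket:
  - ticket 1 (Timeout error): agent_id=NULL, no match -> kept with NULL
  - ticket 2 (Wrong timezone): agent_id=NULL, no match -> kept with NULL
  - ticket 3 (Stale cache): agent_id=4 -> matches Dana
  - ticket 4 (Memory leak): agent_id=5 -> matches Karen
All 4 rows appear; 2 have NULL agent.

SQL:
SELECT a.title, b.name AS agent
FROM tickets a
LEFT JOIN agents b ON a.agent_id = b.id

Result:
title          | agent
---------------+------
Timeout error  | NULL 
Wrong timezone | NULL 
Stale cache    | Dana 
Memory leak    | Karen


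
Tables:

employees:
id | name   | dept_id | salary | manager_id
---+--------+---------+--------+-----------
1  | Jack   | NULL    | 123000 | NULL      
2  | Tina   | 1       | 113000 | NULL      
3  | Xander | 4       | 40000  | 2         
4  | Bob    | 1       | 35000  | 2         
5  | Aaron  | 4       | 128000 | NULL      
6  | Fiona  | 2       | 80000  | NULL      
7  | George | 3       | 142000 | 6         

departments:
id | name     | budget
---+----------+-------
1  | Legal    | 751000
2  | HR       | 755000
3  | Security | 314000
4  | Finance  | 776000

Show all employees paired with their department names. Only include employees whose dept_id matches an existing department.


INNER JOIN keeps only employees rows whose dept_id matches an id in departments. Walk through each employee:
  - employee 1 (Jack): dept_id=NULL, no match -> dropped
  - employee 2 (Tina): dept_id=1 -> matches Legal
  - employee 3 (Xander): dept_id=4 -> matches Finance
  - employee 4 (Bob): dept_id=1 -> matches Legal
  - employee 5 (Aaron): dept_id=4 -> matches Finance
  - employee 6 (Fiona): dept_id=2 -> matches HR
  - employee 7 (George): dept_id=3 -> matches Security
So 1 of 7 rows is dropped.

SQL:
SELECT a.name, b.name AS department
FROM employees a
INNER JOIN departments b ON a.dept_id = b.id

Result:
name   | department
-------+-----------
Tina   | Legal     
Xander | Finance   
Bob    | Legal     
Aaron  | Finance   
Fiona  | HR        
George | Security  


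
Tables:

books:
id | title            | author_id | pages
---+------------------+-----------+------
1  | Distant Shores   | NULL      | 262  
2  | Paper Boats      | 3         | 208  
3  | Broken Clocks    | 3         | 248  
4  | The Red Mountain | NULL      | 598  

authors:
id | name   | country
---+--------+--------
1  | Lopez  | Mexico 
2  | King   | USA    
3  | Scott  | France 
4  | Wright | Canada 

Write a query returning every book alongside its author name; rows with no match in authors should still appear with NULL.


LEFT JOIN keeps every row from books (the left table); where author_id has no match in authors, the author columns become NULL. Walk through each book:
  - book 1 (Distant Shores): author_id=NULL, no match -> kept with NULL
  - book 2 (Paper Boats): author_id=3 -> matches Scott
  - book 3 (Broken Clocks): author_id=3 -> matches Scott
  - book 4 (The Red Mountain): author_id=NULL, no match -> kept with NULL
All 4 rows appear; 2 have NULL author.

SQL:
SELECT a.title, b.name AS author
FROM books a
LEFT JOIN authors b ON a.author_id = b.id

Result:
title            | author
-----------------+-------
Distant Shores   | NULL  
Paper Boats      | Scott 
Broken Clocks    | Scott 
The Red Mountain | NULL  


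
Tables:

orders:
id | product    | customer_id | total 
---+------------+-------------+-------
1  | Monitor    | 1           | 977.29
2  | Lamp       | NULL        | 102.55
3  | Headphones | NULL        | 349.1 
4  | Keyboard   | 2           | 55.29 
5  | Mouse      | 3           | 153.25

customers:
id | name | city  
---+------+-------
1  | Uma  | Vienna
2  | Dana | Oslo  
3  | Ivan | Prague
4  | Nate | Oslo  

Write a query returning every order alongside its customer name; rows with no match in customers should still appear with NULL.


LEFT JOIN keeps every row from orders (the left table); where customer_id has no match in customers, the customer columns become NULL. Walk through each order:
  - order 1 (Monitor): customer_id=1 -> matches Uma
  - order 2 (Lamp): customer_id=NULL, no match -> kept with NULL
  - order 3 (Headphones): customer_id=NULL, no match -> kept with NULL
  - order 4 (Keyboard): customer_id=2 -> matches Dana
  - order 5 (Mouse): customer_id=3 -> matches Ivan
All 5 rows appear; 2 have NULL customer.

SQL:
SELECT a.product, b.name AS customer
FROM orders a
LEFT JOIN customers b ON a.customer_id = b.id

Result:
product    | customer
-----------+---------
Monitor    | Uma     
Lamp       | NULL    
Headphones | NULL    
Keyboard   | Dana    
Mouse      | Ivan    


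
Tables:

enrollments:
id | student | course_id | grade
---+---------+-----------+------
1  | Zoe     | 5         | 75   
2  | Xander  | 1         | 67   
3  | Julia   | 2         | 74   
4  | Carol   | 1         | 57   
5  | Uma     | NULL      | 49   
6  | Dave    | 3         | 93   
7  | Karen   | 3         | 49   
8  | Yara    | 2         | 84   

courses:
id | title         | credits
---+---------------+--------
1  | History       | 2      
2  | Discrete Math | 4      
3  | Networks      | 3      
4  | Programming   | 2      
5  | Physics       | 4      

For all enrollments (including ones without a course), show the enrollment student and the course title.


LEFT JOIN keeps every row from enrollments (the left table); where course_id has no match in courses, the course columns become NULL. Walk through each enrollment:
  - enrollment 1 (Zoe): course_id=5 -> matches Physics
  - enrollment 2 (Xander): course_id=1 -> matches History
  - enrollment 3 (Julia): course_id=2 -> matches Discrete Math
  - enrollment 4 (Carol): course_id=1 -> matches History
  - enrollment 5 (Uma): course_id=NULL, no match -> kept with NULL
  - enrollment 6 (Dave): course_id=3 -> matches Networks
  - enrollment 7 (Karen): course_id=3 -> matches Networks
  - enrollment 8 (Yara): course_id=2 -> matches Discrete Math
All 8 rows appear; 1 has NULL course.

SQL:
SELECT a.student, b.title AS course
FROM enrollments a
LEFT JOIN courses b ON a.course_id = b.id

Result:
student | course       
--------+--------------
Zoe     | Physics      
Xander  | History      
Julia   | Discrete Math
Carol   | History      
Uma     | NULL         
Dave    | Networks     
Karen   | Networks     
Yara    | Discrete Math


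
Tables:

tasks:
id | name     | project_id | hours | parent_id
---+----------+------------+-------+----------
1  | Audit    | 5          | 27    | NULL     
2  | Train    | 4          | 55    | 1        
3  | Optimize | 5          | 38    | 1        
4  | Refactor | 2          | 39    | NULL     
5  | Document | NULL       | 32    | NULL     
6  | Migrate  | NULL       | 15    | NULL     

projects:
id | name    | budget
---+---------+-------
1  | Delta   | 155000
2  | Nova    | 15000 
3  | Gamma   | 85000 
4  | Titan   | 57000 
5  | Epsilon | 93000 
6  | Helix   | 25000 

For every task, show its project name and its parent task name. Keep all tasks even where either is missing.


Two LEFT JOINs from the same base table tasks: one to projects via project_id, one to tasks itself via parent_id. Both are LEFT so every task is preserved.
Match against projects:
  - task 1 (Audit): project_id=5 -> matches Epsilon
  - task 2 (Train): project_id=4 -> matches Titan
  - task 3 (Optimize): project_id=5 -> matches Epsilon
  - task 4 (Refactor): project_id=2 -> matches Nova
  - task 5 (Document): project_id=NULL, no match -> kept with NULL
  - task 6 (Migrate): project_id=NULL, no match -> kept with NULL
Match against tasks (self):
  - task 1 (Audit): parent_id=NULL -> NULL
  - task 2 (Train): parent_id=1 -> Audit
  - task 3 (Optimize): parent_id=1 -> Audit
  - task 4 (Refactor): parent_id=NULL -> NULL
  - task 5 (Document): parent_id=NULL -> NULL
  - task 6 (Migrate): parent_id=NULL -> NULL

SQL:
SELECT a.name, b.name AS project, c.name AS parent
FROM tasks a
LEFT JOIN projects b ON a.project_id = b.id
LEFT JOIN tasks c ON a.parent_id = c.id

Result:
name     | project | parent
---------+---------+-------
Audit    | Epsilon | NULL  
Train    | Titan   | Audit 
Optimize | Epsilon | Audit 
Refactor | Nova    | NULL  
Document | NULL    | NULL  
Migrate  | NULL    | NULL  


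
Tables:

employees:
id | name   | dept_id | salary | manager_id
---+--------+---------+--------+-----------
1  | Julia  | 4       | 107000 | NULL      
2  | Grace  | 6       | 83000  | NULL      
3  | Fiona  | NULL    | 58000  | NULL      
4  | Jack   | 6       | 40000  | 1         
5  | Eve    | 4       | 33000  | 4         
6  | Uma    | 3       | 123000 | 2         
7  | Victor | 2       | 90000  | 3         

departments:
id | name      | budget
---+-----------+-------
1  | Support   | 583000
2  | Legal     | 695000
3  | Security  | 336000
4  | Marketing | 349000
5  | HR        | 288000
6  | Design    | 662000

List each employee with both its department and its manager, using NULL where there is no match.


Two LEFT JOINs from the same base table employees: one to departments via dept_id, one to employees itself via manager_id. Both are LEFT so every employee is preserved.
Match against departments:
  - employee 1 (Julia): dept_id=4 -> matches Marketing
  - employee 2 (Grace): dept_id=6 -> matches Design
  - employee 3 (Fiona): dept_id=NULL, no match -> kept with NULL
  - employee 4 (Jack): dept_id=6 -> matches Design
  - employee 5 (Eve): dept_id=4 -> matches Marketing
  - employee 6 (Uma): dept_id=3 -> matches Security
  - employee 7 (Victor): dept_id=2 -> matches Legal
Match against employees (self):
  - employee 1 (Julia): manager_id=NULL -> NULL
  - employee 2 (Grace): manager_id=NULL -> NULL
  - employee 3 (Fiona): manager_id=NULL -> NULL
  - employee 4 (Jack): manager_id=1 -> Julia
  - employee 5 (Eve): manager_id=4 -> Jack
  - employee 6 (Uma): manager_id=2 -> Grace
  - employee 7 (Victor): manager_id=3 -> Fiona

SQL:
SELECT a.name, b.name AS department, c.name AS manager
FROM employees a
LEFT JOIN departments b ON a.dept_id = b.id
LEFT JOIN employees c ON a.manager_id = c.id

Result:
name   | department | manager
-------+------------+--------
Julia  | Marketing  | NULL   
Grace  | Design     | NULL   
Fiona  | NULL       | NULL   
Jack   | Design     | Julia  
Eve    | Marketing  | Jack   
Uma    | Security   | Grace  
Victor | Legal      | Fiona  


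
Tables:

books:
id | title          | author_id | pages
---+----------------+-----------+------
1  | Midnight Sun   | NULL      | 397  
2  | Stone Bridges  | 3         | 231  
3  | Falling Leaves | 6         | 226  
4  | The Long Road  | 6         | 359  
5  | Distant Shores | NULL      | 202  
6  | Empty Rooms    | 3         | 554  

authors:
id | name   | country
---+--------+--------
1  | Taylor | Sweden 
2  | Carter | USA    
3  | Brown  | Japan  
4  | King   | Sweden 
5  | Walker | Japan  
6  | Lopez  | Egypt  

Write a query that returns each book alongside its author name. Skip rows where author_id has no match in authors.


INNER JOIN keeps only books rows whose author_id matches an id in authors. Walk through each book:
  - book 1 (Midnight Sun): author_id=NULL, no match -> dropped
  - book 2 (Stone Bridges): author_id=3 -> matches Brown
  - book 3 (Falling Leaves): author_id=6 -> matches Lopez
  - book 4 (The Long Road): author_id=6 -> matches Lopez
  - book 5 (Distant Shores): author_id=NULL, no match -> dropped
  - book 6 (Empty Rooms): author_id=3 -> matches Brown
So 2 of 6 rows are dropped.

SQL:
SELECT a.title, b.name AS author
FROM books a
INNER JOIN authors b ON a.author_id = b.id

Result:
title          | author
---------------+-------
Stone Bridges  | Brown 
Falling Leaves | Lopez 
The Long Road  | Lopez 
Empty Rooms    | Brown 


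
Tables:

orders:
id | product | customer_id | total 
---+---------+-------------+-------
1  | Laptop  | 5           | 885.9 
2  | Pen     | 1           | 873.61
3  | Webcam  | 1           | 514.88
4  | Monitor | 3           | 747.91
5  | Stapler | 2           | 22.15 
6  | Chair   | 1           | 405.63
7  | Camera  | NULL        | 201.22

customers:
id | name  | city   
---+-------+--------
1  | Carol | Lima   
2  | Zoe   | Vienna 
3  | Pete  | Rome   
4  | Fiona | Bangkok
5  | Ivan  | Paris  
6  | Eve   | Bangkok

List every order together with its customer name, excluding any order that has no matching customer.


INNER JOIN keeps only orders rows whose customer_id matches an id in customers. Walk through each order:
  - order 1 (Laptop): customer_id=5 -> matches Ivan
  - order 2 (Pen): customer_id=1 -> matches Carol
  - order 3 (Webcam): customer_id=1 -> matches Carol
  - order 4 (Monitor): customer_id=3 -> matches Pete
  - order 5 (Stapler): customer_id=2 -> matches Zoe
  - order 6 (Chair): customer_id=1 -> matches Carol
  - order 7 (Camera): customer_id=NULL, no match -> dropped
So 1 of 7 rows is dropped.

SQL:
SELECT a.product, b.name AS customer
FROM orders a
INNER JOIN customers b ON a.customer_id = b.id

Result:
product | customer
--------+---------
Laptop  | Ivan    
Pen     | Carol   
Webcam  | Carol   
Monitor | Pete    
Stapler | Zoe     
Chair   | Carol   


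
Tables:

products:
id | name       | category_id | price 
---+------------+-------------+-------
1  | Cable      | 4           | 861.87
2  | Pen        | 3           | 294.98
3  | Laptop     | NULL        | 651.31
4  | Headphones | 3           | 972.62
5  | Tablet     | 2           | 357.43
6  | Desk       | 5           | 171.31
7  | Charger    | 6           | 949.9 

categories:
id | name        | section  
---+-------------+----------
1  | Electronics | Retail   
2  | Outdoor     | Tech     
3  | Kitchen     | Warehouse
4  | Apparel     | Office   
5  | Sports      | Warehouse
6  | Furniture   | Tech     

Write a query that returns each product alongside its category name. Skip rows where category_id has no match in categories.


INNER JOIN keeps only products rows whose category_id matches an id in categories. Walk through each product:
  - product 1 (Cable): category_id=4 -> matches Apparel
  - product 2 (Pen): category_id=3 -> matches Kitchen
  - product 3 (Laptop): category_id=NULL, no match -> dropped
  - product 4 (Headphones): category_id=3 -> matches Kitchen
  - product 5 (Tablet): category_id=2 -> matches Outdoor
  - product 6 (Desk): category_id=5 -> matches Sports
  - product 7 (Charger): category_id=6 -> matches Furniture
So 1 of 7 rows is dropped.

SQL:
SELECT a.name, b.name AS category
FROM products a
INNER JOIN categories b ON a.category_id = b.id

Result:
name       | category 
-----------+----------
Cable      | Apparel  
Pen        | Kitchen  
Headphones | Kitchen  
Tablet     | Outdoor  
Desk       | Sports   
Charger    | Furniture


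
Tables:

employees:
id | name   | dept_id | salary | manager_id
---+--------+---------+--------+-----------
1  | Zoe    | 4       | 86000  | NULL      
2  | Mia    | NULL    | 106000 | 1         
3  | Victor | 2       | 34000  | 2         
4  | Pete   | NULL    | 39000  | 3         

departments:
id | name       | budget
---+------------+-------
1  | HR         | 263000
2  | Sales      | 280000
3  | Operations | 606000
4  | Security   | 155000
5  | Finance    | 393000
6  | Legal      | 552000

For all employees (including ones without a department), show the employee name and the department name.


LEFT JOIN keeps every row from employees (the left table); where dept_id has no match in departments, the department columns become NULL. Walk through each employee:
  - employee 1 (Zoe): dept_id=4 -> matches Security
  - employee 2 (Mia): dept_id=NULL, no match -> kept with NULL
  - employee 3 (Victor): dept_id=2 -> matches Sales
  - employee 4 (Pete): dept_id=NULL, no match -> kept with NULL
All 4 rows appear; 2 have NULL department.

SQL:
SELECT a.name, b.name AS department
FROM employees a
LEFT JOIN departments b ON a.dept_id = b.id

Result:
name   | department
-------+-----------
Zoe    | Security  
Mia    | NULL      
Victor | Sales     
Pete   | NULL      
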